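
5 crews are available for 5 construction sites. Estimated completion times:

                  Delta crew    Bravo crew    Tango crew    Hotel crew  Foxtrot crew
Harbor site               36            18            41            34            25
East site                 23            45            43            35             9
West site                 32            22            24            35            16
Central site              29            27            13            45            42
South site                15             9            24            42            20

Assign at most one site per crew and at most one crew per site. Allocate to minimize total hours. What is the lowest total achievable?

Optimal: Delta crew→South site (15 hours), Bravo crew→Harbor site (18 hours), Tango crew→Central site (13 hours), Hotel crew→West site (35 hours), Foxtrot crew→East site (9 hours) — total 15+18+13+35+9 = 90 hours.
Min-entry greedy (repeatedly take the single cheapest remaining cell) gives 97 hours, worse by 7.
Next-best assignment: Delta crew→South site, Bravo crew→West site, Tango crew→Central site, Hotel crew→Harbor site, Foxtrot crew→East site = 93 hours.
Swapping Foxtrot crew↔Bravo crew (Foxtrot crew→Harbor site 25 hours, Bravo crew→East site 45 hours) adds 43.
Checked against all permutations: 90 hours is optimal.

Min total: 90 hours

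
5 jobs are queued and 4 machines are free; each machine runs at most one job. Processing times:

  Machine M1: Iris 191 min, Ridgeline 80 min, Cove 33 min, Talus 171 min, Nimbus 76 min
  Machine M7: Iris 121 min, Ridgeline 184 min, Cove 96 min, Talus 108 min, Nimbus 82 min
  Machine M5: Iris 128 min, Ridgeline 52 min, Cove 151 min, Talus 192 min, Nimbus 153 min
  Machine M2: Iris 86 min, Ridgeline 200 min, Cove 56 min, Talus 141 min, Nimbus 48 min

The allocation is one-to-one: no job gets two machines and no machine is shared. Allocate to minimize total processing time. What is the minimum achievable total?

Minimum total: 241 min

This is a one-to-one assignment (minimum-cost bipartite matching).
Optimal: Cove→Machine M1 (33 min), Talus→Machine M7 (108 min), Ridgeline→Machine M5 (52 min), Nimbus→Machine M2 (48 min) — total 33+108+52+48 = 241 min.
Column-greedy (each machine in turn goes to its cheapest remaining job) gives 253 min, worse by 12.
Next-best assignment: Cove→Machine M1, Nimbus→Machine M7, Ridgeline→Machine M5, Iris→Machine M2 = 253 min.
Swapping Cove↔Ridgeline (Cove→Machine M5 151 min, Ridgeline→Machine M1 80 min) adds 146.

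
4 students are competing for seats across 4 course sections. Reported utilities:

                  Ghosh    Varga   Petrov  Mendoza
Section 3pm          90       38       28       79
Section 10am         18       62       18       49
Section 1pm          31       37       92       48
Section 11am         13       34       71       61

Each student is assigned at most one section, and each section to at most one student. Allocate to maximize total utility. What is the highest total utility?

Optimal: Ghosh→Section 3pm (90 points), Varga→Section 10am (62 points), Petrov→Section 1pm (92 points), Mendoza→Section 11am (61 points) — total 90+62+92+61 = 305 points.

Max total: 305 points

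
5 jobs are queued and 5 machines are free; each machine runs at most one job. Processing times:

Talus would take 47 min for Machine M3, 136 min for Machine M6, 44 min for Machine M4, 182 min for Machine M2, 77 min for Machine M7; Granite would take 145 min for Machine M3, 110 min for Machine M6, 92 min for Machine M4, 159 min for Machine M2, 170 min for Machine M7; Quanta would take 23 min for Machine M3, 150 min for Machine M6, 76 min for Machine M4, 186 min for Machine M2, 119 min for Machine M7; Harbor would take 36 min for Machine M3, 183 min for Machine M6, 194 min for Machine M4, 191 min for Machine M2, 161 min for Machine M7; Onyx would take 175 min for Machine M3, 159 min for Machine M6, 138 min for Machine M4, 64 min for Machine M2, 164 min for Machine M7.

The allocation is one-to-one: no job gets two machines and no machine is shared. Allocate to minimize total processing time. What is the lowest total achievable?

Minimum total: 363 min

This is the linear assignment problem.
Optimal: Talus→Machine M7 (77 min), Granite→Machine M6 (110 min), Quanta→Machine M4 (76 min), Harbor→Machine M3 (36 min), Onyx→Machine M2 (64 min) — total 77+110+76+36+64 = 363 min.
Column-greedy (each machine in turn goes to its cheapest remaining job) gives 402 min, worse by 39.
Next-best assignment: Talus→Machine M4, Granite→Machine M6, Quanta→Machine M7, Harbor→Machine M3, Onyx→Machine M2 = 373 min.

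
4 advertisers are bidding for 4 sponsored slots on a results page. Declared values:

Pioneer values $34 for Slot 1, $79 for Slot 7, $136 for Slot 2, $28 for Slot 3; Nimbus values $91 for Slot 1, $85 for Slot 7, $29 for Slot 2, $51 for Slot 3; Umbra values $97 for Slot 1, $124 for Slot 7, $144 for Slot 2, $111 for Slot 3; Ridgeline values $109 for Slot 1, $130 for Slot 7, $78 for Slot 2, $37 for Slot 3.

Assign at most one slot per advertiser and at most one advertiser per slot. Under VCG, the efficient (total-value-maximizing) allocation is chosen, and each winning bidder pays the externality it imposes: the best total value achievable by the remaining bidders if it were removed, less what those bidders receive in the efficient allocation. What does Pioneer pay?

Pioneer pays $33.

Efficient allocation: Pioneer→Slot 2 ($136), Nimbus→Slot 1 ($91), Umbra→Slot 3 ($111), Ridgeline→Slot 7 ($130); total welfare W = $468.
Pioneer receives Slot 2 at value $136, so the others get W − 136 = $332.
Without Pioneer: best allocation of the remaining 3 bidders over all 4 slots is Nimbus→Slot 1 ($91), Umbra→Slot 2 ($144), Ridgeline→Slot 7 ($130), total $365.
VCG payment = (others' best without Pioneer) − (others' welfare with Pioneer) = 365 − 332 = $33.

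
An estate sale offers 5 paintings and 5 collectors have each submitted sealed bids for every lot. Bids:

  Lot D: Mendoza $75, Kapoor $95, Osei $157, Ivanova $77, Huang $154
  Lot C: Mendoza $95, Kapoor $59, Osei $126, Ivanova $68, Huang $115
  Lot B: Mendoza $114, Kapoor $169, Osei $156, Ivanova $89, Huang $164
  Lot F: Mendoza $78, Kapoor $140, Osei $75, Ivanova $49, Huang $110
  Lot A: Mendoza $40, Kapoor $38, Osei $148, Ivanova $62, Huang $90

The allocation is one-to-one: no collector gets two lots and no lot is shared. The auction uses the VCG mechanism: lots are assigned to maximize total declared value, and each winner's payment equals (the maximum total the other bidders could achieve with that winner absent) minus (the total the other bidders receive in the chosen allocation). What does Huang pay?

Huang pays $17.

Efficient allocation: Mendoza→Lot C ($95), Kapoor→Lot F ($140), Osei→Lot A ($148), Ivanova→Lot B ($89), Huang→Lot D ($154); total welfare W = $626.
Huang receives Lot D at value $154, so the others get W − 154 = $472.
Without Huang: best allocation of the remaining 4 bidders over all 5 lots is Mendoza→Lot C ($95), Kapoor→Lot B ($169), Osei→Lot A ($148), Ivanova→Lot D ($77), total $489.
VCG payment = (others' best without Huang) − (others' welfare with Huang) = 489 − 472 = $17.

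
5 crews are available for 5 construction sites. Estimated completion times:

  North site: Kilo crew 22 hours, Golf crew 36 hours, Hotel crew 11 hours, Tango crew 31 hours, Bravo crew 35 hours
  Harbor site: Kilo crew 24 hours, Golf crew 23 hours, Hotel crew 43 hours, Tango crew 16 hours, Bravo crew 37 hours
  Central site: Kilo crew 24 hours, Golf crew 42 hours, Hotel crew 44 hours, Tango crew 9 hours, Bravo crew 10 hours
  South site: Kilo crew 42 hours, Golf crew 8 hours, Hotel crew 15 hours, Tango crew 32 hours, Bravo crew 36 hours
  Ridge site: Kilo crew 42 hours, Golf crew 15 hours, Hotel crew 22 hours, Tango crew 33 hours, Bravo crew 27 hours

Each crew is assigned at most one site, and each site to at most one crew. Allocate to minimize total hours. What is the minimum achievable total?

Optimal: Kilo crew→North site (22 hours), Golf crew→South site (8 hours), Hotel crew→Ridge site (22 hours), Tango crew→Harbor site (16 hours), Bravo crew→Central site (10 hours) — total 22+8+22+16+10 = 78 hours.
Min-entry greedy (repeatedly take the single cheapest remaining cell) gives 79 hours, worse by 1.

Minimum total: 78 hours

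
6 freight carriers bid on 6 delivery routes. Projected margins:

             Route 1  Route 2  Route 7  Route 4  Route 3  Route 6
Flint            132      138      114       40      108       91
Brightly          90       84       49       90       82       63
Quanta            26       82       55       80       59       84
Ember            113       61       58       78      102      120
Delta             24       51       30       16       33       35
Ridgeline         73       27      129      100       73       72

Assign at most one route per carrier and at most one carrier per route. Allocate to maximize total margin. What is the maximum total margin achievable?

Treat this as an assignment problem: match each carrier to one route.
Optimal: Flint→Route 1 ($132k), Brightly→Route 3 ($82k), Quanta→Route 4 ($80k), Ember→Route 6 ($120k), Delta→Route 2 ($51k), Ridgeline→Route 7 ($129k) — total 132+82+80+120+51+129 = $594k.
Next-best assignment: Flint→Route 2, Brightly→Route 1, Quanta→Route 4, Ember→Route 6, Delta→Route 3, Ridgeline→Route 7 = $590k.
Swapping Delta↔Ridgeline (Delta→Route 7 $30k, Ridgeline→Route 2 $27k) loses 123.

Maximum total: $594k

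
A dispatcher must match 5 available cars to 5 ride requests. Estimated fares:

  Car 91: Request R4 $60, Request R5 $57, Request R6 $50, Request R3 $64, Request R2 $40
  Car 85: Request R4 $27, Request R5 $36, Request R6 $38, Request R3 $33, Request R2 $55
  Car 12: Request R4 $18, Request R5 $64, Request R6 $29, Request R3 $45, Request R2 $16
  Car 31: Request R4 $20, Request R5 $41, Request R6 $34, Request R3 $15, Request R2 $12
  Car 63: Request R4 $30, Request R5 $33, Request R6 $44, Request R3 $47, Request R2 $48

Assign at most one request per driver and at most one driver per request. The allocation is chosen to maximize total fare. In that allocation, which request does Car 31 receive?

Optimal: Car 91→Request R4 ($60), Car 85→Request R2 ($55), Car 12→Request R5 ($64), Car 31→Request R6 ($34), Car 63→Request R3 ($47) — total 60+55+64+34+47 = $260.
Column-greedy (each request in turn goes to its best remaining driver) gives $213, worse by 47.
Swapping Car 31↔Car 63 (Car 31→Request R3 $15, Car 63→Request R6 $44) loses 22.
Car 31's own top request is Request R5 ($41), but forcing Car 31→Request R5 and reassigning the rest optimally gives only $245 — worse by 15.

Car 31 receives Request R6.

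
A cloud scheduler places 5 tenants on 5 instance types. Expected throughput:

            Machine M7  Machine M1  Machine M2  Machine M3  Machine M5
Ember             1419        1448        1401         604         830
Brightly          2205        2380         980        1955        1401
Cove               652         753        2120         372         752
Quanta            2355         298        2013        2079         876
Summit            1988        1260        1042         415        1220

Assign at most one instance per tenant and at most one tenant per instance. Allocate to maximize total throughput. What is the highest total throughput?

Max total: 9397 ops/s

Optimal: Ember→Machine M5 (830 ops/s), Brightly→Machine M1 (2380 ops/s), Cove→Machine M2 (2120 ops/s), Quanta→Machine M3 (2079 ops/s), Summit→Machine M7 (1988 ops/s) — total 830+2380+2120+2079+1988 = 9397 ops/s.
Column-greedy (each instance in turn goes to its best remaining tenant) gives 8679 ops/s, worse by 718.
Next-best assignment: Ember→Machine M7, Brightly→Machine M1, Cove→Machine M2, Quanta→Machine M3, Summit→Machine M5 = 9218 ops/s.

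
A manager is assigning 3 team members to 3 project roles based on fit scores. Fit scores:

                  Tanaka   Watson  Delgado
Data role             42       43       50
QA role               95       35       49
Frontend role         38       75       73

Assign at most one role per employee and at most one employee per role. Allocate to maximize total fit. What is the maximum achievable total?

Maximum total: 220 pts

This is a one-to-one assignment (maximum-weight bipartite matching).
Optimal: Tanaka→QA role (95 pts), Watson→Frontend role (75 pts), Delgado→Data role (50 pts) — total 95+75+50 = 220 pts.
Next-best assignment: Tanaka→QA role, Watson→Data role, Delgado→Frontend role = 211 pts.
Swapping Tanaka↔Delgado (Tanaka→Data role 42 pts, Delgado→QA role 49 pts) loses 54.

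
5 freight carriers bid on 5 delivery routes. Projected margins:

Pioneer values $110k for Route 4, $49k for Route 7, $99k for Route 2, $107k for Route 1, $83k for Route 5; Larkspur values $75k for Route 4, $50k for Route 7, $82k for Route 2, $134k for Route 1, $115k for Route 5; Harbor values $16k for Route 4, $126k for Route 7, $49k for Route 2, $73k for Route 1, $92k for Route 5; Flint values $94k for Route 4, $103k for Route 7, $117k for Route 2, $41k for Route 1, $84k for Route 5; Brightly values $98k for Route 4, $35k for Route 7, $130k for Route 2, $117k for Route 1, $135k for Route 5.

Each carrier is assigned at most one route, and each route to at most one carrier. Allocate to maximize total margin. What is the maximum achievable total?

Optimal: Pioneer→Route 4 ($110k), Larkspur→Route 1 ($134k), Harbor→Route 7 ($126k), Flint→Route 2 ($117k), Brightly→Route 5 ($135k) — total 110+134+126+117+135 = $622k.
Column-greedy (each route in turn goes to its best remaining carrier) gives $584k, worse by 38.
Swapping Brightly↔Flint (Brightly→Route 2 $130k, Flint→Route 5 $84k) loses 38.

Maximum total: $622k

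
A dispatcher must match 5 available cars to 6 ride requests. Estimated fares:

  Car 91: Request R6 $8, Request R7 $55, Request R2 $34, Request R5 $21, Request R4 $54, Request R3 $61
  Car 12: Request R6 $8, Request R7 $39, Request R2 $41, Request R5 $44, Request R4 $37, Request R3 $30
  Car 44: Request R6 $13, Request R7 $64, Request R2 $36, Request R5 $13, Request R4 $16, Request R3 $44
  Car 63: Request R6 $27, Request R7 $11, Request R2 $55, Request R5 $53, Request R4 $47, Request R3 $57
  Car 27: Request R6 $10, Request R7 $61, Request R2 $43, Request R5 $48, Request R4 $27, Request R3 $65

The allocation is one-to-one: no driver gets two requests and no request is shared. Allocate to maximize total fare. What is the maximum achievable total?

Max total: $282

Optimal: Car 91→Request R4 ($54), Car 12→Request R5 ($44), Car 44→Request R7 ($64), Car 63→Request R2 ($55), Car 27→Request R3 ($65) — total 54+44+64+55+65 = $282.
Row-greedy (each driver in turn takes its best remaining request) gives $251, worse by 31.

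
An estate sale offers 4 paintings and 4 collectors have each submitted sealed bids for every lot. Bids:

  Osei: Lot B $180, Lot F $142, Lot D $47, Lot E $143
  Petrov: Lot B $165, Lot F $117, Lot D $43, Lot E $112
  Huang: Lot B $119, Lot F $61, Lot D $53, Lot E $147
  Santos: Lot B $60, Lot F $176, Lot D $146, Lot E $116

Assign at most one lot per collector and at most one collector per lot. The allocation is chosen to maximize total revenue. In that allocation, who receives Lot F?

Osei receives Lot F.

This is the linear assignment problem.
Optimal: Osei→Lot F ($142), Petrov→Lot B ($165), Huang→Lot E ($147), Santos→Lot D ($146) — total 142+165+147+146 = $600.
Max-entry greedy (repeatedly take the single best remaining cell) gives $546, worse by 54.
Next-best assignment: Osei→Lot B, Petrov→Lot F, Huang→Lot E, Santos→Lot D = $590.
Swapping Petrov↔Osei (Petrov→Lot F $117, Osei→Lot B $180) loses 10.
Every other assignment is strictly worse.
Osei's own top lot is Lot B ($180), but forcing Osei→Lot B and reassigning the rest optimally gives only $590 — worse by 10.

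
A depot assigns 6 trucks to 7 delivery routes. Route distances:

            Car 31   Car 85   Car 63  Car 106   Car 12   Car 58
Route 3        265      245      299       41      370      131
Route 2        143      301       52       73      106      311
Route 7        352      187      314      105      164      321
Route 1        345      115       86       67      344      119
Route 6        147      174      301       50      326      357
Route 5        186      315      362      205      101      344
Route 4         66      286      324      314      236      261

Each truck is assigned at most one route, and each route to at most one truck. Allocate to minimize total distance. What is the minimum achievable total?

Min total: 515 km

Optimal: Car 31→Route 4 (66 km), Car 85→Route 1 (115 km), Car 63→Route 2 (52 km), Car 106→Route 6 (50 km), Car 12→Route 5 (101 km), Car 58→Route 3 (131 km) — total 66+115+52+50+101+131 = 515 km.
Row-greedy (each truck in turn takes its cheapest remaining route) gives 696 km, worse by 181.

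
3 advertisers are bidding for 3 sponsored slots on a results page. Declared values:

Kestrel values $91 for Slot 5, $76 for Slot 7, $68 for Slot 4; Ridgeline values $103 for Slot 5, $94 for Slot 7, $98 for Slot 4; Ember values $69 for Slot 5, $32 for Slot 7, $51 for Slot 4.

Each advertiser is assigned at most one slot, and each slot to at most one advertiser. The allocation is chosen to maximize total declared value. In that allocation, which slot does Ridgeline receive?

Optimal: Kestrel→Slot 7 ($76), Ridgeline→Slot 4 ($98), Ember→Slot 5 ($69) — total 76+98+69 = $243.
Max-entry greedy (repeatedly take the single best remaining cell) gives $230, worse by 13.
Ridgeline's own top slot is Slot 5 ($103), but forcing Ridgeline→Slot 5 and reassigning the rest optimally gives only $230 — worse by 13.

Ridgeline receives Slot 4.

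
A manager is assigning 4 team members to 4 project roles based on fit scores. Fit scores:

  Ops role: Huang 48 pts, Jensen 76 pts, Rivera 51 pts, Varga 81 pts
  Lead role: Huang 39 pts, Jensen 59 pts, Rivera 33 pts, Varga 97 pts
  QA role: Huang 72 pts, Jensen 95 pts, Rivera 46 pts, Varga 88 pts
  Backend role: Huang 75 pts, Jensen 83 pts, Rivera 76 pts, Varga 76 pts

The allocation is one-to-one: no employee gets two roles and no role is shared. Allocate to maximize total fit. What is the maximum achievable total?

Max total: 321 pts

Optimal: Huang→QA role (72 pts), Jensen→Ops role (76 pts), Rivera→Backend role (76 pts), Varga→Lead role (97 pts) — total 72+76+76+97 = 321 pts.
Row-greedy (each employee in turn takes its best remaining role) gives 318 pts, worse by 3.
Swapping Rivera↔Jensen (Rivera→Ops role 51 pts, Jensen→Backend role 83 pts) loses 18.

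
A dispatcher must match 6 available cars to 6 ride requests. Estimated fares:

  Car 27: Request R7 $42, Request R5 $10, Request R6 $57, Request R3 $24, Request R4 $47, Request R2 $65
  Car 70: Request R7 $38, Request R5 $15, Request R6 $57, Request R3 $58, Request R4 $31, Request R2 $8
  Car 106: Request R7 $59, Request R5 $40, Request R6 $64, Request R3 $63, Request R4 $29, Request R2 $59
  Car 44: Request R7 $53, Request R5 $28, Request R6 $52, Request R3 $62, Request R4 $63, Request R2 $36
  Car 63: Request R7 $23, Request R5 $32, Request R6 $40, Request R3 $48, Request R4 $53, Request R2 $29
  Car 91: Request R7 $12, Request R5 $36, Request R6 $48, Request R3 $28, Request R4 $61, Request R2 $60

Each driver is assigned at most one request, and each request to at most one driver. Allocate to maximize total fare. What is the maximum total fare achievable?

This is the linear assignment problem.
Optimal: Car 27→Request R2 ($65), Car 70→Request R6 ($57), Car 106→Request R7 ($59), Car 44→Request R3 ($62), Car 63→Request R5 ($32), Car 91→Request R4 ($61) — total 65+57+59+62+32+61 = $336.
Row-greedy (each driver in turn takes its best remaining request) gives $294, worse by 42.
Swapping Car 91↔Car 106 (Car 91→Request R7 $12, Car 106→Request R4 $29) loses 79.

Maximum total: $336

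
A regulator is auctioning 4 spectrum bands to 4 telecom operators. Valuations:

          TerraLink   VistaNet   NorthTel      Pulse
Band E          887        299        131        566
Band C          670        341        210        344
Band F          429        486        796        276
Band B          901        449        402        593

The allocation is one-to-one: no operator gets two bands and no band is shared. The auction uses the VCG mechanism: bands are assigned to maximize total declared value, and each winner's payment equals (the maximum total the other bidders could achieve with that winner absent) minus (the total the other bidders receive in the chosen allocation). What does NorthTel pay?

Efficient allocation: TerraLink→Band E ($887M), VistaNet→Band C ($341M), NorthTel→Band F ($796M), Pulse→Band B ($593M); total welfare W = $2617M.
NorthTel receives Band F at value $796M, so the others get W − 796 = $1821M.
Without NorthTel: best allocation of the remaining 3 bidders over all 4 bands is TerraLink→Band E ($887M), VistaNet→Band F ($486M), Pulse→Band B ($593M), total $1966M.
VCG payment = (others' best without NorthTel) − (others' welfare with NorthTel) = 1966 − 1821 = $145M.

NorthTel pays $145M.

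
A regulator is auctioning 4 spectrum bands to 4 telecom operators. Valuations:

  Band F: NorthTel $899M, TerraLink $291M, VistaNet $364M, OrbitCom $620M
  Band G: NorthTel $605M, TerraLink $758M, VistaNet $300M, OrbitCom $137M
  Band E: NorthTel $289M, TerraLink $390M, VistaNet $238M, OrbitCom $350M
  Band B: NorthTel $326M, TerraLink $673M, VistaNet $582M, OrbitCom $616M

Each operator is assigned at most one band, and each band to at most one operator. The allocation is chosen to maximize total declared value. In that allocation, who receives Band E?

Treat this as an assignment problem: match each operator to one band.
Optimal: NorthTel→Band F ($899M), TerraLink→Band G ($758M), VistaNet→Band B ($582M), OrbitCom→Band E ($350M) — total 899+758+582+350 = $2589M.
Next-best assignment: NorthTel→Band F, TerraLink→Band G, VistaNet→Band E, OrbitCom→Band B = $2511M.
Swapping NorthTel↔OrbitCom (NorthTel→Band E $289M, OrbitCom→Band F $620M) loses 340.
Checked against all permutations: $2589M is optimal.
OrbitCom's own top band is Band F ($620M), but forcing OrbitCom→Band F and reassigning the rest optimally gives only $2249M — worse by 340.

OrbitCom receives Band E.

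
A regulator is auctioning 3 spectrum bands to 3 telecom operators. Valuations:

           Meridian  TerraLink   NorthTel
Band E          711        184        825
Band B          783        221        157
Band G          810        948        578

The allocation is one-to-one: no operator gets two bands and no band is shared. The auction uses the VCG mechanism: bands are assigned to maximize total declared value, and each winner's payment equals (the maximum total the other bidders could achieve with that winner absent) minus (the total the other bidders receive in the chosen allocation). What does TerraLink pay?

TerraLink pays $27M.

Efficient allocation: Meridian→Band B ($783M), TerraLink→Band G ($948M), NorthTel→Band E ($825M); total welfare W = $2556M.
TerraLink receives Band G at value $948M, so the others get W − 948 = $1608M.
Without TerraLink: best allocation of the remaining 2 bidders over all 3 bands is Meridian→Band G ($810M), NorthTel→Band E ($825M), total $1635M.
VCG payment = (others' best without TerraLink) − (others' welfare with TerraLink) = 1635 − 1608 = $27M.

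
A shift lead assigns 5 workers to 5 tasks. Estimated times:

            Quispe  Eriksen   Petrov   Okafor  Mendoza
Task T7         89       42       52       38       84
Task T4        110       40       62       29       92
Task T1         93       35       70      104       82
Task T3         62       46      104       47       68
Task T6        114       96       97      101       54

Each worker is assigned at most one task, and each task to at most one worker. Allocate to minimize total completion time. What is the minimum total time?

Optimal: Quispe→Task T3 (62 min), Eriksen→Task T1 (35 min), Petrov→Task T7 (52 min), Okafor→Task T4 (29 min), Mendoza→Task T6 (54 min) — total 62+35+52+29+54 = 232 min.
Column-greedy (each task in turn goes to its cheapest remaining worker) gives 264 min, worse by 32.
Next-best assignment: Quispe→Task T3, Eriksen→Task T1, Petrov→Task T4, Okafor→Task T7, Mendoza→Task T6 = 251 min.
Swapping Eriksen↔Mendoza (Eriksen→Task T6 96 min, Mendoza→Task T1 82 min) adds 89.

Min total: 232 min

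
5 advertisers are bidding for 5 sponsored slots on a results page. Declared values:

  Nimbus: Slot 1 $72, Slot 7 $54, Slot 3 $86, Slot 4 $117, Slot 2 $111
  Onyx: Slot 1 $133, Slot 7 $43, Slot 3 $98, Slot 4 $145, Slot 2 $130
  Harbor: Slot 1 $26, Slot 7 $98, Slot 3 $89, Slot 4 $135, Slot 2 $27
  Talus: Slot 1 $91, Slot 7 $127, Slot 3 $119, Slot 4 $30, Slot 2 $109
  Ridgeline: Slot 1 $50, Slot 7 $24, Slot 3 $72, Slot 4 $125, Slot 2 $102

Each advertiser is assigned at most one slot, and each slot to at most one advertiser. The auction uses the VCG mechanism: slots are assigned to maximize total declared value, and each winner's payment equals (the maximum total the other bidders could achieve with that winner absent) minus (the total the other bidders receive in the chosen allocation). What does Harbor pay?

Efficient allocation: Nimbus→Slot 2 ($111), Onyx→Slot 1 ($133), Harbor→Slot 7 ($98), Talus→Slot 3 ($119), Ridgeline→Slot 4 ($125); total welfare W = $586.
Harbor receives Slot 7 at value $98, so the others get W − 98 = $488.
Without Harbor: best allocation of the remaining 4 bidders over all 5 slots is Nimbus→Slot 2 ($111), Onyx→Slot 1 ($133), Talus→Slot 7 ($127), Ridgeline→Slot 4 ($125), total $496.
VCG payment = (others' best without Harbor) − (others' welfare with Harbor) = 496 − 488 = $8.

Harbor pays $8.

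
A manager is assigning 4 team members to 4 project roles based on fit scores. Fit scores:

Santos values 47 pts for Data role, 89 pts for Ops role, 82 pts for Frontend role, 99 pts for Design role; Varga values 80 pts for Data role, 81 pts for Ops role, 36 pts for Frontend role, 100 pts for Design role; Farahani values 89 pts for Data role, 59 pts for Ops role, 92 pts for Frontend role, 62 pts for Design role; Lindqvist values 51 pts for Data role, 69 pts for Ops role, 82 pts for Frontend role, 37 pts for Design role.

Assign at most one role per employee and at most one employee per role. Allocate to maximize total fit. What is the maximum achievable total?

Max total: 360 pts

Optimal: Santos→Ops role (89 pts), Varga→Design role (100 pts), Farahani→Data role (89 pts), Lindqvist→Frontend role (82 pts) — total 89+100+89+82 = 360 pts.
Row-greedy (each employee in turn takes its best remaining role) gives 323 pts, worse by 37.
Next-best assignment: Santos→Design role, Varga→Ops role, Farahani→Data role, Lindqvist→Frontend role = 351 pts.
Checked against all permutations: 360 pts is optimal.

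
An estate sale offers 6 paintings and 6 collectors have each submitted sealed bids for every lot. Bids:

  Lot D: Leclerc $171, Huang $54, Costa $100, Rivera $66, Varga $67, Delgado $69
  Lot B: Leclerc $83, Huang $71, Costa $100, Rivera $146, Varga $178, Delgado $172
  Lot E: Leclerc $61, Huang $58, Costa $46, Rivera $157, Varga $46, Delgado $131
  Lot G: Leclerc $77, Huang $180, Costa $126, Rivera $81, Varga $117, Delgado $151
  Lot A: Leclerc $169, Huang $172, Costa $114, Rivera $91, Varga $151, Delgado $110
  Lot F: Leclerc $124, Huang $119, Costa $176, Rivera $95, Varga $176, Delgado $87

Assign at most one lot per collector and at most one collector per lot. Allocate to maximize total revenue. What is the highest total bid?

Treat this as an assignment problem: match each collector to one lot.
Optimal: Leclerc→Lot D ($171), Huang→Lot G ($180), Costa→Lot F ($176), Rivera→Lot E ($157), Varga→Lot A ($151), Delgado→Lot B ($172) — total 171+180+176+157+151+172 = $1007.
Row-greedy (each collector in turn takes its best remaining lot) gives $972, worse by 35.
Swapping Rivera↔Leclerc (Rivera→Lot D $66, Leclerc→Lot E $61) loses 201.
Every other assignment is strictly worse.

Max total: $1007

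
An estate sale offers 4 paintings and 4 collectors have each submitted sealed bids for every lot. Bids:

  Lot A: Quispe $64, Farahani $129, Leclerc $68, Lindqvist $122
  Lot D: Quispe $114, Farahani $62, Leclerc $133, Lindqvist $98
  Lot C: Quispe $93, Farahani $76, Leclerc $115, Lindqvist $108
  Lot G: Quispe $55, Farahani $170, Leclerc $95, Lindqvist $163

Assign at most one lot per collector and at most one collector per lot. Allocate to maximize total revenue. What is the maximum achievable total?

Max total: $521

This is a one-to-one assignment (maximum-weight bipartite matching).
Optimal: Quispe→Lot D ($114), Farahani→Lot A ($129), Leclerc→Lot C ($115), Lindqvist→Lot G ($163) — total 114+129+115+163 = $521.
Column-greedy (each lot in turn goes to its best remaining collector) gives $425, worse by 96.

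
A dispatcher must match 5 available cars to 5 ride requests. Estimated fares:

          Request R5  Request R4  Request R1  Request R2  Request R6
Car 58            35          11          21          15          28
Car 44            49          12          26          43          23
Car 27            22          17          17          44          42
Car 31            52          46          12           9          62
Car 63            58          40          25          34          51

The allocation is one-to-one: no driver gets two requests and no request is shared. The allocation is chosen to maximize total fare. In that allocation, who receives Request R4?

Treat this as an assignment problem: match each driver to one request.
Optimal: Car 58→Request R1 ($21), Car 44→Request R5 ($49), Car 27→Request R2 ($44), Car 31→Request R6 ($62), Car 63→Request R4 ($40) — total 21+49+44+62+40 = $216.
Max-entry greedy (repeatedly take the single best remaining cell) gives $201, worse by 15.
No other one-to-one assignment exceeds $216.
Car 63's own top request is Request R5 ($58), but forcing Car 63→Request R5 and reassigning the rest optimally gives only $210 — worse by 6.

Car 63 receives Request R4.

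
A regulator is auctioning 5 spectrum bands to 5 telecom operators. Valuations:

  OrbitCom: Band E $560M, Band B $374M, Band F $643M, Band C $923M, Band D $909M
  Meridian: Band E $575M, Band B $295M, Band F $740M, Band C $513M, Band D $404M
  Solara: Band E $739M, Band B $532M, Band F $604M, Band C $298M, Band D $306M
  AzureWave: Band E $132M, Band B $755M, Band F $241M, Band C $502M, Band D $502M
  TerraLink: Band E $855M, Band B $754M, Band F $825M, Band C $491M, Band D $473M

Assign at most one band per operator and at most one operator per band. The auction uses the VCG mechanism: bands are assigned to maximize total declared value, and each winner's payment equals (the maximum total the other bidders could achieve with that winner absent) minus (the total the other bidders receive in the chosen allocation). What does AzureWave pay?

AzureWave pays $170M.

Efficient allocation: OrbitCom→Band D ($909M), Meridian→Band C ($513M), Solara→Band E ($739M), AzureWave→Band B ($755M), TerraLink→Band F ($825M); total welfare W = $3741M.
AzureWave receives Band B at value $755M, so the others get W − 755 = $2986M.
Without AzureWave: best allocation of the remaining 4 bidders over all 5 bands is OrbitCom→Band C ($923M), Meridian→Band F ($740M), Solara→Band E ($739M), TerraLink→Band B ($754M), total $3156M.
VCG payment = (others' best without AzureWave) − (others' welfare with AzureWave) = 3156 − 2986 = $170M.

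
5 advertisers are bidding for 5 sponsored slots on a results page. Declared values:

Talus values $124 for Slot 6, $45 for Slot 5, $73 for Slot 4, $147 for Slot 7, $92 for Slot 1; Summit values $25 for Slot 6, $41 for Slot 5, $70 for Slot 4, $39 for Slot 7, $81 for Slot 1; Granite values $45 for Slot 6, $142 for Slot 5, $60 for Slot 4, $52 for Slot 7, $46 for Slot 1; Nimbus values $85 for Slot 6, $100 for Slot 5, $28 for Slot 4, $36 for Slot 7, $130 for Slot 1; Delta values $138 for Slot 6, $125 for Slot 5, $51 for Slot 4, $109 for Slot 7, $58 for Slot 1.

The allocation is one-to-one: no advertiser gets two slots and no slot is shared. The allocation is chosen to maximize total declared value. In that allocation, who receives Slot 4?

Summit receives Slot 4.

Optimal: Talus→Slot 7 ($147), Summit→Slot 4 ($70), Granite→Slot 5 ($142), Nimbus→Slot 1 ($130), Delta→Slot 6 ($138) — total 147+70+142+130+138 = $627.
Column-greedy (each slot in turn goes to its best remaining advertiser) gives $522, worse by 105.
Next-best assignment: Talus→Slot 6, Summit→Slot 4, Granite→Slot 5, Nimbus→Slot 1, Delta→Slot 7 = $575.
Swapping Talus↔Delta (Talus→Slot 6 $124, Delta→Slot 7 $109) loses 52.
Summit's own top slot is Slot 1 ($81), but forcing Summit→Slot 1 and reassigning the rest optimally gives only $536 — worse by 91.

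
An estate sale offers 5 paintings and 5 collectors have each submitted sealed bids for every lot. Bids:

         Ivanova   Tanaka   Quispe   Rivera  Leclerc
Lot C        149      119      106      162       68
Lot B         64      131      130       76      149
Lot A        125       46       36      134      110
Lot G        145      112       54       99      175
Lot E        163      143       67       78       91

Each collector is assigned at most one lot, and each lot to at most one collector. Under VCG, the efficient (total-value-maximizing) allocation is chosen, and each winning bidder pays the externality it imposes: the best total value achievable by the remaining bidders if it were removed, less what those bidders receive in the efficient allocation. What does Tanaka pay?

Efficient allocation: Ivanova→Lot A ($125), Tanaka→Lot E ($143), Quispe→Lot B ($130), Rivera→Lot C ($162), Leclerc→Lot G ($175); total welfare W = $735.
Tanaka receives Lot E at value $143, so the others get W − 143 = $592.
Without Tanaka: best allocation of the remaining 4 bidders over all 5 lots is Ivanova→Lot E ($163), Quispe→Lot B ($130), Rivera→Lot C ($162), Leclerc→Lot G ($175), total $630.
VCG payment = (others' best without Tanaka) − (others' welfare with Tanaka) = 630 − 592 = $38.

Tanaka pays $38.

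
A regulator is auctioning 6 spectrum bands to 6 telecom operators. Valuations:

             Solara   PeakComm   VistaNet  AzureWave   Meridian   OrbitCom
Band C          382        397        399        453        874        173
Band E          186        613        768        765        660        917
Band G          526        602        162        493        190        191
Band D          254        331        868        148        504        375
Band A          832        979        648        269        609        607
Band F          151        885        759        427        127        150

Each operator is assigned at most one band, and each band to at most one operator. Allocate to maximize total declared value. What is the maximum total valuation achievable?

Maximum total: $4869M

This is the linear assignment problem.
Optimal: Solara→Band A ($832M), PeakComm→Band F ($885M), VistaNet→Band D ($868M), AzureWave→Band G ($493M), Meridian→Band C ($874M), OrbitCom→Band E ($917M) — total 832+885+868+493+874+917 = $4869M.
Row-greedy (each operator in turn takes its best remaining band) gives $4415M, worse by 454.
Next-best assignment: Solara→Band G, PeakComm→Band A, VistaNet→Band D, AzureWave→Band F, Meridian→Band C, OrbitCom→Band E = $4591M.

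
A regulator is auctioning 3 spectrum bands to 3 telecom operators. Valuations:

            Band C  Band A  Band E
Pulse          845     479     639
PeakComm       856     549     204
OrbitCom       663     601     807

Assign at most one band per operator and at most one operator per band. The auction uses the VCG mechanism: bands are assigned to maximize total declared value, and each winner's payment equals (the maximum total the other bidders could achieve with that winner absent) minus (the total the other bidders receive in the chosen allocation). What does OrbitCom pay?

OrbitCom pays $101M.

Efficient allocation: Pulse→Band C ($845M), PeakComm→Band A ($549M), OrbitCom→Band E ($807M); total welfare W = $2201M.
OrbitCom receives Band E at value $807M, so the others get W − 807 = $1394M.
Without OrbitCom: best allocation of the remaining 2 bidders over all 3 bands is Pulse→Band E ($639M), PeakComm→Band C ($856M), total $1495M.
VCG payment = (others' best without OrbitCom) − (others' welfare with OrbitCom) = 1495 − 1394 = $101M.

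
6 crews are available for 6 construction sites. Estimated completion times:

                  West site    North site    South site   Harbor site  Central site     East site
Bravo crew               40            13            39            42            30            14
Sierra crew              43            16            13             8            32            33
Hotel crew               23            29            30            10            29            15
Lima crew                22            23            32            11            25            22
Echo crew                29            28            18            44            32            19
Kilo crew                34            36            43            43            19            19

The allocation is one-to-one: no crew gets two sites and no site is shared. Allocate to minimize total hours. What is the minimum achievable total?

Minimum total: 95 hours

Optimal: Bravo crew→North site (13 hours), Sierra crew→Harbor site (8 hours), Hotel crew→East site (15 hours), Lima crew→West site (22 hours), Echo crew→South site (18 hours), Kilo crew→Central site (19 hours) — total 13+8+15+22+18+19 = 95 hours.
Column-greedy (each site in turn goes to its cheapest remaining crew) gives 96 hours, worse by 1.
Next-best assignment: Bravo crew→North site, Sierra crew→South site, Hotel crew→Harbor site, Lima crew→West site, Echo crew→East site, Kilo crew→Central site = 96 hours.
Swapping Bravo crew↔Sierra crew (Bravo crew→Harbor site 42 hours, Sierra crew→North site 16 hours) adds 37.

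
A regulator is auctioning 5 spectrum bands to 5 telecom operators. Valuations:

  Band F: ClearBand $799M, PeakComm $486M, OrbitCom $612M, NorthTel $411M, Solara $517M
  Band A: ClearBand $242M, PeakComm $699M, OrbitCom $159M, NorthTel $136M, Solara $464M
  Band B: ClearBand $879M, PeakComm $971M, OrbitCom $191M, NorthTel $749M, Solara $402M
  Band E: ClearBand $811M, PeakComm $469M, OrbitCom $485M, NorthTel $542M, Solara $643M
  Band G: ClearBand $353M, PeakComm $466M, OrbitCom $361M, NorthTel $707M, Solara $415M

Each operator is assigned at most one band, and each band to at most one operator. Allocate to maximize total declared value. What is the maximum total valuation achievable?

Treat this as an assignment problem: match each operator to one band.
Optimal: ClearBand→Band E ($811M), PeakComm→Band B ($971M), OrbitCom→Band F ($612M), NorthTel→Band G ($707M), Solara→Band A ($464M) — total 811+971+612+707+464 = $3565M.
Row-greedy (each operator in turn takes its best remaining band) gives $3540M, worse by 25.
Every other assignment is strictly worse.

Max total: $3565M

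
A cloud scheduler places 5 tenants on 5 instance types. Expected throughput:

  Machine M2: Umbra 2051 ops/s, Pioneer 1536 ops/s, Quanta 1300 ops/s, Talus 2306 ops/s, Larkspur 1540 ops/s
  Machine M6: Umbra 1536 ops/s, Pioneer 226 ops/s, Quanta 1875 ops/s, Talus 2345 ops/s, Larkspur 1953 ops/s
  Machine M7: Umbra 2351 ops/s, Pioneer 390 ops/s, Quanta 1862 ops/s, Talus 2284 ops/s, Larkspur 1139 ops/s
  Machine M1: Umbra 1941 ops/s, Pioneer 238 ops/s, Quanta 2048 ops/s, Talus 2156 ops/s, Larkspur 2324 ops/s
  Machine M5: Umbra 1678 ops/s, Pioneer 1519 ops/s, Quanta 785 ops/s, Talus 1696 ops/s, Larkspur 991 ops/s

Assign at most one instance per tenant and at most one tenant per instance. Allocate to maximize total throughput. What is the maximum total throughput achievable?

Max total: 10375 ops/s

Optimal: Umbra→Machine M7 (2351 ops/s), Pioneer→Machine M5 (1519 ops/s), Quanta→Machine M6 (1875 ops/s), Talus→Machine M2 (2306 ops/s), Larkspur→Machine M1 (2324 ops/s) — total 2351+1519+1875+2306+2324 = 10375 ops/s.
Max-entry greedy (repeatedly take the single best remaining cell) gives 9341 ops/s, worse by 1034.
Next-best assignment: Umbra→Machine M7, Pioneer→Machine M5, Quanta→Machine M1, Talus→Machine M2, Larkspur→Machine M6 = 10177 ops/s.
Every other assignment is strictly worse.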